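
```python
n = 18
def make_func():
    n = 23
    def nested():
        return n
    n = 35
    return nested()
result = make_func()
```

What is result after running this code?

Step 1: make_func() sets n = 23, then later n = 35.
Step 2: nested() is called after n is reassigned to 35. Closures capture variables by reference, not by value.
Step 3: result = 35

The answer is 35.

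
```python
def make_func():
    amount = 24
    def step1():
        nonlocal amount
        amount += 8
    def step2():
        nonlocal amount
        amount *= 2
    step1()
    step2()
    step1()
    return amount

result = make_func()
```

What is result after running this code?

Step 1: amount = 24.
Step 2: step1(): amount = 24 + 8 = 32.
Step 3: step2(): amount = 32 * 2 = 64.
Step 4: step1(): amount = 64 + 8 = 72. result = 72

The answer is 72.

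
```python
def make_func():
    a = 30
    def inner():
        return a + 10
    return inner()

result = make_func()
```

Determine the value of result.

Step 1: make_func() defines a = 30.
Step 2: inner() reads a = 30 from enclosing scope, returns 30 + 10 = 40.
Step 3: result = 40

The answer is 40.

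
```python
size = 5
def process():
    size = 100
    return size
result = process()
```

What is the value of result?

Step 1: Global size = 5.
Step 2: process() creates local size = 100, shadowing the global.
Step 3: Returns local size = 100. result = 100

The answer is 100.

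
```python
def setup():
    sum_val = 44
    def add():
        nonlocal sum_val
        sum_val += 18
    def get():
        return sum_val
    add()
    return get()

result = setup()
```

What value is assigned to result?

Step 1: sum_val = 44. add() modifies it via nonlocal, get() reads it.
Step 2: add() makes sum_val = 44 + 18 = 62.
Step 3: get() returns 62. result = 62

The answer is 62.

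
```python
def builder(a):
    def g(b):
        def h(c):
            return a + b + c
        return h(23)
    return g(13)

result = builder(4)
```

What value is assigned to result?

Step 1: a = 4, b = 13, c = 23 across three nested scopes.
Step 2: h() accesses all three via LEGB rule.
Step 3: result = 4 + 13 + 23 = 40

The answer is 40.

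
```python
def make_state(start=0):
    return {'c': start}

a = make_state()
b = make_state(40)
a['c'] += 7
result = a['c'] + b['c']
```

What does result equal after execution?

Step 1: make_state() returns a new dict each call (immutable default 0).
Step 2: a = {'c': 0}, b = {'c': 40}.
Step 3: a['c'] += 7 = 7. result = 7 + 40 = 47

The answer is 47.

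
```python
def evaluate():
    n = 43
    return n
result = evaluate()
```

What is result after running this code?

Step 1: evaluate() defines n = 43 in its local scope.
Step 2: return n finds the local variable n = 43.
Step 3: result = 43

The answer is 43.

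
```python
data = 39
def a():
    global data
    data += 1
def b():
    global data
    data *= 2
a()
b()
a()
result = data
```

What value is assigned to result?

Step 1: data = 39.
Step 2: a(): data = 39 + 1 = 40.
Step 3: b(): data = 40 * 2 = 80.
Step 4: a(): data = 80 + 1 = 81

The answer is 81.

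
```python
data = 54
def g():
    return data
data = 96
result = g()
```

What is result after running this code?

Step 1: data is first set to 54, then reassigned to 96.
Step 2: g() is called after the reassignment, so it looks up the current global data = 96.
Step 3: result = 96

The answer is 96.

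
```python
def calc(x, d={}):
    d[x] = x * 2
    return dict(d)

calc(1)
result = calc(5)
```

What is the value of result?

Step 1: Mutable default dict is shared across calls.
Step 2: First call adds 1: 2. Second call adds 5: 10.
Step 3: result = {1: 2, 5: 10}

The answer is {1: 2, 5: 10}.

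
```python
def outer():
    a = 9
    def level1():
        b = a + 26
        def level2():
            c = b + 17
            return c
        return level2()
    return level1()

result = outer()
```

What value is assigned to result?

Step 1: a = 9. b = a + 26 = 35.
Step 2: c = b + 17 = 35 + 17 = 52.
Step 3: result = 52

The answer is 52.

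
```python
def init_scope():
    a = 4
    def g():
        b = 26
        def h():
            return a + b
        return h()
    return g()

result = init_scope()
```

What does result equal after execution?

Step 1: init_scope() defines a = 4. g() defines b = 26.
Step 2: h() accesses both from enclosing scopes: a = 4, b = 26.
Step 3: result = 4 + 26 = 30

The answer is 30.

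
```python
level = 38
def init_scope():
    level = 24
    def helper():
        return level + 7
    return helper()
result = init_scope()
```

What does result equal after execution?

Step 1: init_scope() shadows global level with level = 24.
Step 2: helper() finds level = 24 in enclosing scope, computes 24 + 7 = 31.
Step 3: result = 31

The answer is 31.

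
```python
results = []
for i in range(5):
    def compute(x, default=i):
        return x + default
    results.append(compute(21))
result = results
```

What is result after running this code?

Step 1: Default argument default=i is evaluated at function definition time.
Step 2: Each iteration creates compute with default = current i value.
Step 3: compute(21) returns 21 + default. results = [21, 22, 23, 24, 25]

The answer is [21, 22, 23, 24, 25].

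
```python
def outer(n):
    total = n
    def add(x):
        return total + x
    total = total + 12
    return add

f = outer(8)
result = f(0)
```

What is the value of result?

Step 1: outer(8) sets total = 8, then total = 8 + 12 = 20.
Step 2: Closures capture by reference, so add sees total = 20.
Step 3: f(0) returns 20 + 0 = 20

The answer is 20.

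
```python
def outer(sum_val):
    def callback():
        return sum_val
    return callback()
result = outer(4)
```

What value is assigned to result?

Step 1: outer(4) binds parameter sum_val = 4.
Step 2: callback() looks up sum_val in enclosing scope and finds the parameter sum_val = 4.
Step 3: result = 4

The answer is 4.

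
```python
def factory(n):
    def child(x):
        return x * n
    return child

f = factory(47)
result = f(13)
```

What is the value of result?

Step 1: factory(47) creates a closure capturing n = 47.
Step 2: f(13) computes 13 * 47 = 611.
Step 3: result = 611

The answer is 611.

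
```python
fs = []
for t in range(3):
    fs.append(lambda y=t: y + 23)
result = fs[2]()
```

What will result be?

Step 1: Default argument y=t captures t's value at definition time.
Step 2: fs[2] was defined when t = 2, so y defaults to 2.
Step 3: result = 2 + 23 = 25 (default arg fixes the late binding issue)

The answer is 25.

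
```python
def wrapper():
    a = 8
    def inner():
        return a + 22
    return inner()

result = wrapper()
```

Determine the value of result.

Step 1: wrapper() defines a = 8.
Step 2: inner() reads a = 8 from enclosing scope, returns 8 + 22 = 30.
Step 3: result = 30

The answer is 30.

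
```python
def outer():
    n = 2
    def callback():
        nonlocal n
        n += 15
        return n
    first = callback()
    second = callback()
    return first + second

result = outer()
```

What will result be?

Step 1: n starts at 2.
Step 2: First call: n = 2 + 15 = 17, returns 17.
Step 3: Second call: n = 17 + 15 = 32, returns 32.
Step 4: result = 17 + 32 = 49

The answer is 49.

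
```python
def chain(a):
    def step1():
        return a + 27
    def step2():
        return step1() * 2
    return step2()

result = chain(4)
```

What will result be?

Step 1: chain(4) captures a = 4.
Step 2: step2() calls step1() which returns 4 + 27 = 31.
Step 3: step2() returns 31 * 2 = 62

The answer is 62.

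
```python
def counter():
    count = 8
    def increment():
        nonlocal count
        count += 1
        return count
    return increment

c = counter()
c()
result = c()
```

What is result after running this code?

Step 1: counter() creates closure with count = 8.
Step 2: Each c() call increments count via nonlocal. After 2 calls: 8 + 2 = 10.
Step 3: result = 10

The answer is 10.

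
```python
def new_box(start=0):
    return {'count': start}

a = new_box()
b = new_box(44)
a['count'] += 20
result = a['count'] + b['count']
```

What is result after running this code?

Step 1: new_box() returns a new dict each call (immutable default 0).
Step 2: a = {'count': 0}, b = {'count': 44}.
Step 3: a['count'] += 20 = 20. result = 20 + 44 = 64

The answer is 64.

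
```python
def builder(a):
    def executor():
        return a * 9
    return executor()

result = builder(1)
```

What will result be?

Step 1: builder(1) binds parameter a = 1.
Step 2: executor() accesses a = 1 from enclosing scope.
Step 3: result = 1 * 9 = 9

The answer is 9.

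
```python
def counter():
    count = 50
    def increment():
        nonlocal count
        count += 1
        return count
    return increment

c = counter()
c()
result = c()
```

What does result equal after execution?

Step 1: counter() creates closure with count = 50.
Step 2: Each c() call increments count via nonlocal. After 2 calls: 50 + 2 = 52.
Step 3: result = 52

The answer is 52.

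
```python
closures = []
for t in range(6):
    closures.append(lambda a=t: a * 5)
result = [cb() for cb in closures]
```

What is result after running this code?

Step 1: Default arg a=t captures t at each iteration.
Step 2: closures[k] has a defaulting to k, returns k * 5.
Step 3: result = [0, 5, 10, 15, 20, 25]

The answer is [0, 5, 10, 15, 20, 25].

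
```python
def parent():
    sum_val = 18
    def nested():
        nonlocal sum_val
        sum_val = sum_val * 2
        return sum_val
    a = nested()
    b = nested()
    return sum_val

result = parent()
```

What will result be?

Step 1: sum_val starts at 18.
Step 2: First nested(): sum_val = 18 * 2 = 36.
Step 3: Second nested(): sum_val = 36 * 2 = 72.
Step 4: result = 72

The answer is 72.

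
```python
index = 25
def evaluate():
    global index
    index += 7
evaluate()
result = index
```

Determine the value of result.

Step 1: index = 25 globally.
Step 2: evaluate() modifies global index: index += 7 = 32.
Step 3: result = 32

The answer is 32.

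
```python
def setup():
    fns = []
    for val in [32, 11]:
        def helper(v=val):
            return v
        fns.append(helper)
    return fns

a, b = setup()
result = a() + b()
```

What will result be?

Step 1: Default argument v=val captures val at each iteration.
Step 2: a() returns 32 (captured at first iteration), b() returns 11 (captured at second).
Step 3: result = 32 + 11 = 43

The answer is 43.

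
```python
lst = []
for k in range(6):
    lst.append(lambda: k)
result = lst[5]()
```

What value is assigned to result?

Step 1: The loop creates 6 lambdas, all referencing the same variable k.
Step 2: After the loop, k = 5 (final value).
Step 3: lst[5]() looks up k at call time and finds 5. This is the late binding gotcha. result = 5

The answer is 5.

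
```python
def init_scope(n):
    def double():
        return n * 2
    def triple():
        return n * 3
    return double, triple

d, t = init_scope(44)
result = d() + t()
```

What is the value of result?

Step 1: Both closures capture the same n = 44.
Step 2: d() = 44 * 2 = 88, t() = 44 * 3 = 132.
Step 3: result = 88 + 132 = 220

The answer is 220.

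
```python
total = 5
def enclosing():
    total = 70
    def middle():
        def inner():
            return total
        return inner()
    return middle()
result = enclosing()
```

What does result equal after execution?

Step 1: enclosing() defines total = 70. middle() and inner() have no local total.
Step 2: inner() checks local (none), enclosing middle() (none), enclosing enclosing() and finds total = 70.
Step 3: result = 70

The answer is 70.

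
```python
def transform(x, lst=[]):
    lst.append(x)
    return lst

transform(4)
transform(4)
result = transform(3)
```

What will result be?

Step 1: Mutable default argument gotcha! The list [] is created once.
Step 2: Each call appends to the SAME list: [4], [4, 4], [4, 4, 3].
Step 3: result = [4, 4, 3]

The answer is [4, 4, 3].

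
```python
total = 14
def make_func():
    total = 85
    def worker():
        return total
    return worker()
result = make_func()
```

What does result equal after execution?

Step 1: total = 14 globally, but make_func() defines total = 85 locally.
Step 2: worker() looks up total. Not in local scope, so checks enclosing scope (make_func) and finds total = 85.
Step 3: result = 85

The answer is 85.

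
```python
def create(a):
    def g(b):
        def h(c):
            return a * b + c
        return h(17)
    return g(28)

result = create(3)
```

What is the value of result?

Step 1: a = 3, b = 28, c = 17.
Step 2: h() computes a * b + c = 3 * 28 + 17 = 101.
Step 3: result = 101

The answer is 101.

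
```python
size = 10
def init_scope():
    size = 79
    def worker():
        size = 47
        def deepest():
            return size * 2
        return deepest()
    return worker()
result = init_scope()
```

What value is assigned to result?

Step 1: deepest() looks up size through LEGB: not local, finds size = 47 in enclosing worker().
Step 2: Returns 47 * 2 = 94.
Step 3: result = 94

The answer is 94.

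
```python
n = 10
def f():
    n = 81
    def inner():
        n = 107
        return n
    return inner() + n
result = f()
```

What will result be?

Step 1: f() has local n = 81. inner() has local n = 107.
Step 2: inner() returns its local n = 107.
Step 3: f() returns 107 + its own n (81) = 188

The answer is 188.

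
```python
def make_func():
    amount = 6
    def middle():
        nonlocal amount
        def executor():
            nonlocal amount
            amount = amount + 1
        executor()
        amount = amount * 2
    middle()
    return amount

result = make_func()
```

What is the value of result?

Step 1: amount = 6.
Step 2: executor() adds 1: amount = 6 + 1 = 7.
Step 3: middle() doubles: amount = 7 * 2 = 14.
Step 4: result = 14

The answer is 14.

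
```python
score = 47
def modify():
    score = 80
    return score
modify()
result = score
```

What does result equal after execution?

Step 1: score = 47 globally.
Step 2: modify() creates a LOCAL score = 80 (no global keyword!).
Step 3: The global score is unchanged. result = 47

The answer is 47.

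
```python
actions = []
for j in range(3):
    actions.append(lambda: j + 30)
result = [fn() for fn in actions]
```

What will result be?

Step 1: All lambdas capture j by reference. After the loop, j = 2.
Step 2: Each call returns 2 + 30 = 32.
Step 3: result = [32, 32, 32]

The answer is [32, 32, 32].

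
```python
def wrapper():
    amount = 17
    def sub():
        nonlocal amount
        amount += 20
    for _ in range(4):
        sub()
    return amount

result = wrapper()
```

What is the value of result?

Step 1: amount = 17.
Step 2: sub() is called 4 times in a loop, each adding 20 via nonlocal.
Step 3: amount = 17 + 20 * 4 = 97

The answer is 97.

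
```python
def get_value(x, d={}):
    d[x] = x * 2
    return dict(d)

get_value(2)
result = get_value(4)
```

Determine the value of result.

Step 1: Mutable default dict is shared across calls.
Step 2: First call adds 2: 4. Second call adds 4: 8.
Step 3: result = {2: 4, 4: 8}

The answer is {2: 4, 4: 8}.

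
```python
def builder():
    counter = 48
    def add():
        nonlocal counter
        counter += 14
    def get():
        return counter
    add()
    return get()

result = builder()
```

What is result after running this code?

Step 1: counter = 48. add() modifies it via nonlocal, get() reads it.
Step 2: add() makes counter = 48 + 14 = 62.
Step 3: get() returns 62. result = 62

The answer is 62.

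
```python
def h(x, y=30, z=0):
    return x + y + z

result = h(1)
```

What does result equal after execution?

Step 1: h(1) uses defaults y = 30, z = 0.
Step 2: Returns 1 + 30 + 0 = 31.
Step 3: result = 31

The answer is 31.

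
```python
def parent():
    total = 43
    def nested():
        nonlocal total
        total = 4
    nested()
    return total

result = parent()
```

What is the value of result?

Step 1: parent() sets total = 43.
Step 2: nested() uses nonlocal to reassign total = 4.
Step 3: result = 4

The answer is 4.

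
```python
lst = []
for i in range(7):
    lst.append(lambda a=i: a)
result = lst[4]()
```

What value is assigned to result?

Step 1: Default argument a=i captures i's value at each iteration.
Step 2: lst[4] captured a = 4 when i was 4.
Step 3: result = 4

The answer is 4.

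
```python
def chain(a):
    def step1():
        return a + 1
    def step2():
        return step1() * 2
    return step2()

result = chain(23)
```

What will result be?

Step 1: chain(23) captures a = 23.
Step 2: step2() calls step1() which returns 23 + 1 = 24.
Step 3: step2() returns 24 * 2 = 48

The answer is 48.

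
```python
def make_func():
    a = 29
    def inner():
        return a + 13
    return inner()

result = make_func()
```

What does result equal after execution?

Step 1: make_func() defines a = 29.
Step 2: inner() reads a = 29 from enclosing scope, returns 29 + 13 = 42.
Step 3: result = 42

The answer is 42.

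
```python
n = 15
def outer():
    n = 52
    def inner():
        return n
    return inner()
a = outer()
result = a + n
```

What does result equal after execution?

Step 1: outer() has local n = 52. inner() reads from enclosing.
Step 2: outer() returns 52. Global n = 15 unchanged.
Step 3: result = 52 + 15 = 67

The answer is 67.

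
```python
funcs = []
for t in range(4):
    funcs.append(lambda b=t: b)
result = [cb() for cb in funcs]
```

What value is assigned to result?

Step 1: Default arg b=t captures t at each iteration.
Step 2: Each lambda has its own default: 0, 1, ..., 3.
Step 3: result = [0, 1, 2, 3]

The answer is [0, 1, 2, 3].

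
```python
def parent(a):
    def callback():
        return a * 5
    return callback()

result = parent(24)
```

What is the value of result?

Step 1: parent(24) binds parameter a = 24.
Step 2: callback() accesses a = 24 from enclosing scope.
Step 3: result = 24 * 5 = 120

The answer is 120.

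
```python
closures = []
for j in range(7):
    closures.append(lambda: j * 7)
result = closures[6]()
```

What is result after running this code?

Step 1: All lambdas reference the same variable j (late binding).
Step 2: After the loop, j = 6. Every lambda returns j * 7.
Step 3: closures[6]() = 6 * 7 = 42

The answer is 42.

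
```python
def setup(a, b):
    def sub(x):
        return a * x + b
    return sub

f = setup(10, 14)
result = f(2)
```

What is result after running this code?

Step 1: setup(10, 14) captures a = 10, b = 14.
Step 2: f(2) computes 10 * 2 + 14 = 34.
Step 3: result = 34

The answer is 34.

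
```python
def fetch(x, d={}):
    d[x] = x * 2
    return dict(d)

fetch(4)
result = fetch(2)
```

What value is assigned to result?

Step 1: Mutable default dict is shared across calls.
Step 2: First call adds 4: 8. Second call adds 2: 4.
Step 3: result = {4: 8, 2: 4}

The answer is {4: 8, 2: 4}.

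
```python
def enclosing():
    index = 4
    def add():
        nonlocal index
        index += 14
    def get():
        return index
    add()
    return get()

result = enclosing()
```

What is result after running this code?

Step 1: index = 4. add() modifies it via nonlocal, get() reads it.
Step 2: add() makes index = 4 + 14 = 18.
Step 3: get() returns 18. result = 18

The answer is 18.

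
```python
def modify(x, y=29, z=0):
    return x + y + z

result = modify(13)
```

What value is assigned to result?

Step 1: modify(13) uses defaults y = 29, z = 0.
Step 2: Returns 13 + 29 + 0 = 42.
Step 3: result = 42

The answer is 42.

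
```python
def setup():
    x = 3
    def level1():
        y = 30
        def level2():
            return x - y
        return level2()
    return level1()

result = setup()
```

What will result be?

Step 1: x = 3 in setup. y = 30 in level1.
Step 2: level2() reads x = 3 and y = 30 from enclosing scopes.
Step 3: result = 3 - 30 = -27

The answer is -27.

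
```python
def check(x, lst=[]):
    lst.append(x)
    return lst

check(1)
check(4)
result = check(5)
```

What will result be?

Step 1: Mutable default argument gotcha! The list [] is created once.
Step 2: Each call appends to the SAME list: [1], [1, 4], [1, 4, 5].
Step 3: result = [1, 4, 5]

The answer is [1, 4, 5].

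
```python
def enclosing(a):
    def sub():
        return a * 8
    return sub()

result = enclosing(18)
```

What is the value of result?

Step 1: enclosing(18) binds parameter a = 18.
Step 2: sub() accesses a = 18 from enclosing scope.
Step 3: result = 18 * 8 = 144

The answer is 144.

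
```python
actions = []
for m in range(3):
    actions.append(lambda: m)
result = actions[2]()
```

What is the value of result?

Step 1: The loop creates 3 lambdas, all referencing the same variable m.
Step 2: After the loop, m = 2 (final value).
Step 3: actions[2]() looks up m at call time and finds 2. This is the late binding gotcha. result = 2

The answer is 2.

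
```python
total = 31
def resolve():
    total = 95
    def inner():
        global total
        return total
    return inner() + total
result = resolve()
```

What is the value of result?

Step 1: Global total = 31. resolve() shadows with local total = 95.
Step 2: inner() uses global keyword, so inner() returns global total = 31.
Step 3: resolve() returns 31 + 95 = 126

The answer is 126.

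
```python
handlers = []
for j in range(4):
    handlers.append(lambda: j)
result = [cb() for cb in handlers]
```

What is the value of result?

Step 1: All 4 lambdas share the same variable j.
Step 2: After the loop, j = 3.
Step 3: Each call returns 3. result = [3, 3, 3, 3]

The answer is [3, 3, 3, 3].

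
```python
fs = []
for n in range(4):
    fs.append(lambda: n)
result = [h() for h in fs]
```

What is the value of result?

Step 1: All 4 lambdas share the same variable n.
Step 2: After the loop, n = 3.
Step 3: Each call returns 3. result = [3, 3, 3, 3]

The answer is [3, 3, 3, 3].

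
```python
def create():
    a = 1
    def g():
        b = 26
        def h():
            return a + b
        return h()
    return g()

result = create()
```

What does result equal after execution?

Step 1: create() defines a = 1. g() defines b = 26.
Step 2: h() accesses both from enclosing scopes: a = 1, b = 26.
Step 3: result = 1 + 26 = 27

The answer is 27.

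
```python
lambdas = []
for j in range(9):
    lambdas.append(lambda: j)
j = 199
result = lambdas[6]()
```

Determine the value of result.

Step 1: Lambdas capture the variable j by reference, not by value.
Step 2: After the loop, j is reassigned to 199.
Step 3: lambdas[6]() looks up the current j = 199. result = 199

The answer is 199.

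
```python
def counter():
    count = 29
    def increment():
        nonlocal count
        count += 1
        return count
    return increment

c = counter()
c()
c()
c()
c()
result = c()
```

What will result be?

Step 1: counter() creates closure with count = 29.
Step 2: Each c() call increments count via nonlocal. After 5 calls: 29 + 5 = 34.
Step 3: result = 34

The answer is 34.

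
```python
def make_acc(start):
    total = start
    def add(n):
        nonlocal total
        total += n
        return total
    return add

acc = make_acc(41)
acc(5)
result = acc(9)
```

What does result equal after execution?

Step 1: make_acc(41) creates closure with total = 41.
Step 2: First acc(5): total = 41 + 5 = 46.
Step 3: Second acc(9): total = 46 + 9 = 55. result = 55

The answer is 55.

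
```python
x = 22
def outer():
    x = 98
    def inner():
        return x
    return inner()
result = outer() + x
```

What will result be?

Step 1: Global x = 22. outer() shadows with x = 98.
Step 2: inner() returns enclosing x = 98. outer() = 98.
Step 3: result = 98 + global x (22) = 120

The answer is 120.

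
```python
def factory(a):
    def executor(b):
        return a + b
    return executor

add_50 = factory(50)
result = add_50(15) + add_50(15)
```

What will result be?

Step 1: add_50 captures a = 50.
Step 2: add_50(15) = 50 + 15 = 65, called twice.
Step 3: result = 65 + 65 = 130

The answer is 130.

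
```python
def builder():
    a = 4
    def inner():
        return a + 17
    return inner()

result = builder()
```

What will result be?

Step 1: builder() defines a = 4.
Step 2: inner() reads a = 4 from enclosing scope, returns 4 + 17 = 21.
Step 3: result = 21

The answer is 21.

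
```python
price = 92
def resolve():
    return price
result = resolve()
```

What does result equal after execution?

Step 1: price = 92 is defined in the global scope.
Step 2: resolve() looks up price. No local price exists, so Python checks the global scope via LEGB rule and finds price = 92.
Step 3: result = 92

The answer is 92.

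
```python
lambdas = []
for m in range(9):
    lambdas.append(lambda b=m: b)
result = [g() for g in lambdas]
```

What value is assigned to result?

Step 1: Default arg b=m captures m at each iteration.
Step 2: Each lambda has its own default: 0, 1, ..., 8.
Step 3: result = [0, 1, 2, 3, 4, 5, 6, 7, 8]

The answer is [0, 1, 2, 3, 4, 5, 6, 7, 8].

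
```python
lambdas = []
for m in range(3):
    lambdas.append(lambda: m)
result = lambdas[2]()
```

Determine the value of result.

Step 1: The loop creates 3 lambdas, all referencing the same variable m.
Step 2: After the loop, m = 2 (final value).
Step 3: lambdas[2]() looks up m at call time and finds 2. This is the late binding gotcha. result = 2

The answer is 2.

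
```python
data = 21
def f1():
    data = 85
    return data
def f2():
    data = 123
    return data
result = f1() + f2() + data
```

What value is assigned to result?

Step 1: Each function shadows global data with its own local.
Step 2: f1() returns 85, f2() returns 123.
Step 3: Global data = 21 is unchanged. result = 85 + 123 + 21 = 229

The answer is 229.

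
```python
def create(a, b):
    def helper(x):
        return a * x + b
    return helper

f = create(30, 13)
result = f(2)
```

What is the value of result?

Step 1: create(30, 13) captures a = 30, b = 13.
Step 2: f(2) computes 30 * 2 + 13 = 73.
Step 3: result = 73

The answer is 73.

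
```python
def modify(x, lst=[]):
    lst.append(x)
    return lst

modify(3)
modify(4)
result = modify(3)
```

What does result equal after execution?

Step 1: Mutable default argument gotcha! The list [] is created once.
Step 2: Each call appends to the SAME list: [3], [3, 4], [3, 4, 3].
Step 3: result = [3, 4, 3]

The answer is [3, 4, 3].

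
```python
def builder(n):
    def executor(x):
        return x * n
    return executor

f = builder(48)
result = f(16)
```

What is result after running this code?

Step 1: builder(48) creates a closure capturing n = 48.
Step 2: f(16) computes 16 * 48 = 768.
Step 3: result = 768

The answer is 768.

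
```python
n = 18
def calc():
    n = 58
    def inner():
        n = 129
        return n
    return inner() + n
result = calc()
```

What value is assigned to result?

Step 1: calc() has local n = 58. inner() has local n = 129.
Step 2: inner() returns its local n = 129.
Step 3: calc() returns 129 + its own n (58) = 187

The answer is 187.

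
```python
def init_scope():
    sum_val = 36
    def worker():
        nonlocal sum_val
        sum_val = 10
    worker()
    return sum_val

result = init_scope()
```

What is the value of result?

Step 1: init_scope() sets sum_val = 36.
Step 2: worker() uses nonlocal to reassign sum_val = 10.
Step 3: result = 10

The answer is 10.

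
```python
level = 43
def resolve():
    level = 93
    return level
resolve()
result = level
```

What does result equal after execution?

Step 1: Global level = 43.
Step 2: resolve() creates local level = 93 (shadow, not modification).
Step 3: After resolve() returns, global level is unchanged. result = 43

The answer is 43.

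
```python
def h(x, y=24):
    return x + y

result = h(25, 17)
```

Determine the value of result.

Step 1: h(25, 17) overrides default y with 17.
Step 2: Returns 25 + 17 = 42.
Step 3: result = 42

The answer is 42.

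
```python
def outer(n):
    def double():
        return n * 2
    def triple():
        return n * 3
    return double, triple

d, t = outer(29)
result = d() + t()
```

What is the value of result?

Step 1: Both closures capture the same n = 29.
Step 2: d() = 29 * 2 = 58, t() = 29 * 3 = 87.
Step 3: result = 58 + 87 = 145

The answer is 145.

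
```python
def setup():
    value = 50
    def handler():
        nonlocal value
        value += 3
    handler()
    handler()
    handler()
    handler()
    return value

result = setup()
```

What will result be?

Step 1: value starts at 50.
Step 2: handler() is called 4 times, each adding 3.
Step 3: value = 50 + 3 * 4 = 62

The answer is 62.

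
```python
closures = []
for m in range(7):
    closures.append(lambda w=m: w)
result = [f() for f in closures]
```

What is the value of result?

Step 1: Default arg w=m captures m at each iteration.
Step 2: Each lambda has its own default: 0, 1, ..., 6.
Step 3: result = [0, 1, 2, 3, 4, 5, 6]

The answer is [0, 1, 2, 3, 4, 5, 6].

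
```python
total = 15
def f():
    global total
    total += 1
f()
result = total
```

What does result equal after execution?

Step 1: total = 15 globally.
Step 2: f() modifies global total: total += 1 = 16.
Step 3: result = 16

The answer is 16.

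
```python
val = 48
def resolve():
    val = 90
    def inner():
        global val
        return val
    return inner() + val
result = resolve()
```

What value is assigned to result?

Step 1: Global val = 48. resolve() shadows with local val = 90.
Step 2: inner() uses global keyword, so inner() returns global val = 48.
Step 3: resolve() returns 48 + 90 = 138

The answer is 138.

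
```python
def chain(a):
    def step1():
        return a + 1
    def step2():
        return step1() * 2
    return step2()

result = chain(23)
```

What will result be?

Step 1: chain(23) captures a = 23.
Step 2: step2() calls step1() which returns 23 + 1 = 24.
Step 3: step2() returns 24 * 2 = 48

The answer is 48.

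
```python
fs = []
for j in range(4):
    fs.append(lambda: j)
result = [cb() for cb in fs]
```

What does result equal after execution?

Step 1: All 4 lambdas share the same variable j.
Step 2: After the loop, j = 3.
Step 3: Each call returns 3. result = [3, 3, 3, 3]

The answer is [3, 3, 3, 3].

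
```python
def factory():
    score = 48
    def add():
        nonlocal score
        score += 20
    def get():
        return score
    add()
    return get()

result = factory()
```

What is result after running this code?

Step 1: score = 48. add() modifies it via nonlocal, get() reads it.
Step 2: add() makes score = 48 + 20 = 68.
Step 3: get() returns 68. result = 68

The answer is 68.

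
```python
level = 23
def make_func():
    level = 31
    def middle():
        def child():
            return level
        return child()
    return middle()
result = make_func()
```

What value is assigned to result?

Step 1: make_func() defines level = 31. middle() and child() have no local level.
Step 2: child() checks local (none), enclosing middle() (none), enclosing make_func() and finds level = 31.
Step 3: result = 31

The answer is 31.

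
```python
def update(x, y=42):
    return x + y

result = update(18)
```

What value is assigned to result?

Step 1: update(18) uses default y = 42.
Step 2: Returns 18 + 42 = 60.
Step 3: result = 60

The answer is 60.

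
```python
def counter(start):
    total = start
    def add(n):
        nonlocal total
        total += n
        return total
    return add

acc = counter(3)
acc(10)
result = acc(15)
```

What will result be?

Step 1: counter(3) creates closure with total = 3.
Step 2: First acc(10): total = 3 + 10 = 13.
Step 3: Second acc(15): total = 13 + 15 = 28. result = 28

The answer is 28.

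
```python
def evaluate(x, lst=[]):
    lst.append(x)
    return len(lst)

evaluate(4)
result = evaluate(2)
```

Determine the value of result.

Step 1: Mutable default list persists between calls.
Step 2: First call: lst = [4], len = 1. Second call: lst = [4, 2], len = 2.
Step 3: result = 2

The answer is 2.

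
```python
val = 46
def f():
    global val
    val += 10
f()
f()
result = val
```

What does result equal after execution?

Step 1: val = 46.
Step 2: First f(): val = 46 + 10 = 56.
Step 3: Second f(): val = 56 + 10 = 66. result = 66

The answer is 66.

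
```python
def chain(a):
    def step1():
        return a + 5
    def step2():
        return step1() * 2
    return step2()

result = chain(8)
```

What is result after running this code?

Step 1: chain(8) captures a = 8.
Step 2: step2() calls step1() which returns 8 + 5 = 13.
Step 3: step2() returns 13 * 2 = 26

The answer is 26.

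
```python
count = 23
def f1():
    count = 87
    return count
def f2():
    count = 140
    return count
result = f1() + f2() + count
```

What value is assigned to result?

Step 1: Each function shadows global count with its own local.
Step 2: f1() returns 87, f2() returns 140.
Step 3: Global count = 23 is unchanged. result = 87 + 140 + 23 = 250

The answer is 250.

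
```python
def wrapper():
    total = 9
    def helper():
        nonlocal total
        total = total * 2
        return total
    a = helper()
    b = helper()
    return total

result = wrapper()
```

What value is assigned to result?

Step 1: total starts at 9.
Step 2: First helper(): total = 9 * 2 = 18.
Step 3: Second helper(): total = 18 * 2 = 36.
Step 4: result = 36

The answer is 36.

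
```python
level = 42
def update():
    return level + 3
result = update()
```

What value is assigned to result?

Step 1: level = 42 is defined globally.
Step 2: update() looks up level from global scope = 42, then computes 42 + 3 = 45.
Step 3: result = 45

The answer is 45.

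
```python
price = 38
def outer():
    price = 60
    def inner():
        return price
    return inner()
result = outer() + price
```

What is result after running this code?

Step 1: Global price = 38. outer() shadows with price = 60.
Step 2: inner() returns enclosing price = 60. outer() = 60.
Step 3: result = 60 + global price (38) = 98

The answer is 98.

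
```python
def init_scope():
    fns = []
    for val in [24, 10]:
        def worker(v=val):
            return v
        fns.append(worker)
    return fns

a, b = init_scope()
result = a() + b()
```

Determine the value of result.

Step 1: Default argument v=val captures val at each iteration.
Step 2: a() returns 24 (captured at first iteration), b() returns 10 (captured at second).
Step 3: result = 24 + 10 = 34

The answer is 34.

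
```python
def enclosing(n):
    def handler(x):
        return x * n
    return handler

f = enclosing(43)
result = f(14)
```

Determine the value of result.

Step 1: enclosing(43) creates a closure capturing n = 43.
Step 2: f(14) computes 14 * 43 = 602.
Step 3: result = 602

The answer is 602.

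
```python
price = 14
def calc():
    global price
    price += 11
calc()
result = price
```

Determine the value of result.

Step 1: price = 14 globally.
Step 2: calc() modifies global price: price += 11 = 25.
Step 3: result = 25

The answer is 25.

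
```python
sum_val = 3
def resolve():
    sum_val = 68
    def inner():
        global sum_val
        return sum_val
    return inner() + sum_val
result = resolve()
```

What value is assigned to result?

Step 1: Global sum_val = 3. resolve() shadows with local sum_val = 68.
Step 2: inner() uses global keyword, so inner() returns global sum_val = 3.
Step 3: resolve() returns 3 + 68 = 71

The answer is 71.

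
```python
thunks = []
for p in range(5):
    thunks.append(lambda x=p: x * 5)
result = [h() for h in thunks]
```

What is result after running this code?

Step 1: Default arg x=p captures p at each iteration.
Step 2: thunks[k] has x defaulting to k, returns k * 5.
Step 3: result = [0, 5, 10, 15, 20]

The answer is [0, 5, 10, 15, 20].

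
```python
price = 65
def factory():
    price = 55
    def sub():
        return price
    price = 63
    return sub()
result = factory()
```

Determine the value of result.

Step 1: factory() sets price = 55, then later price = 63.
Step 2: sub() is called after price is reassigned to 63. Closures capture variables by reference, not by value.
Step 3: result = 63

The answer is 63.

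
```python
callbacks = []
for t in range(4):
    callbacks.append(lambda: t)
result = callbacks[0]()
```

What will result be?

Step 1: The loop creates 4 lambdas, all referencing the same variable t.
Step 2: After the loop, t = 3 (final value).
Step 3: callbacks[0]() looks up t at call time and finds 3. This is the late binding gotcha. result = 3

The answer is 3.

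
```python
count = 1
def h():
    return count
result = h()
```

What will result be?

Step 1: count = 1 is defined in the global scope.
Step 2: h() looks up count. No local count exists, so Python checks the global scope via LEGB rule and finds count = 1.
Step 3: result = 1

The answer is 1.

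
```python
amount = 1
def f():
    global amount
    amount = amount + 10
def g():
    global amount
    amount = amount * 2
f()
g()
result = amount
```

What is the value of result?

Step 1: amount = 1.
Step 2: f() adds 10: amount = 1 + 10 = 11.
Step 3: g() doubles: amount = 11 * 2 = 22.
Step 4: result = 22

The answer is 22.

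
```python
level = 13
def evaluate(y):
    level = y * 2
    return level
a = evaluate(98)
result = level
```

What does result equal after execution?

Step 1: Global level = 13.
Step 2: evaluate(98) creates local level = 98 * 2 = 196.
Step 3: Global level unchanged because no global keyword. result = 13

The answer is 13.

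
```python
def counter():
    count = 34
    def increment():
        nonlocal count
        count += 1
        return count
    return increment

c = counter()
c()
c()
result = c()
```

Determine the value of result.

Step 1: counter() creates closure with count = 34.
Step 2: Each c() call increments count via nonlocal. After 3 calls: 34 + 3 = 37.
Step 3: result = 37

The answer is 37.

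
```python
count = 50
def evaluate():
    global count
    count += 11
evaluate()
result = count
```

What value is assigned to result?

Step 1: count = 50 globally.
Step 2: evaluate() modifies global count: count += 11 = 61.
Step 3: result = 61

The answer is 61.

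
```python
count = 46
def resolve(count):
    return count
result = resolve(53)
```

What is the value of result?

Step 1: Global count = 46.
Step 2: resolve(53) takes parameter count = 53, which shadows the global.
Step 3: result = 53

The answer is 53.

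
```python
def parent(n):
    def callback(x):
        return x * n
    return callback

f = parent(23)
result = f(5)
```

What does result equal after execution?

Step 1: parent(23) creates a closure capturing n = 23.
Step 2: f(5) computes 5 * 23 = 115.
Step 3: result = 115

The answer is 115.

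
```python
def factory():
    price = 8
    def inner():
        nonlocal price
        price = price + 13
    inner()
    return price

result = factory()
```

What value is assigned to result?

Step 1: factory() sets price = 8.
Step 2: inner() uses nonlocal to modify price in factory's scope: price = 8 + 13 = 21.
Step 3: factory() returns the modified price = 21

The answer is 21.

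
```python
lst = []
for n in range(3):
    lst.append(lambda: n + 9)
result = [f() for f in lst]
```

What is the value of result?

Step 1: All lambdas capture n by reference. After the loop, n = 2.
Step 2: Each call returns 2 + 9 = 11.
Step 3: result = [11, 11, 11]

The answer is [11, 11, 11].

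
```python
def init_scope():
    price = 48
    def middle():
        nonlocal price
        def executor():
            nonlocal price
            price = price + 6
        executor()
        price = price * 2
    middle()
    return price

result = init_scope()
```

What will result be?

Step 1: price = 48.
Step 2: executor() adds 6: price = 48 + 6 = 54.
Step 3: middle() doubles: price = 54 * 2 = 108.
Step 4: result = 108

The answer is 108.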